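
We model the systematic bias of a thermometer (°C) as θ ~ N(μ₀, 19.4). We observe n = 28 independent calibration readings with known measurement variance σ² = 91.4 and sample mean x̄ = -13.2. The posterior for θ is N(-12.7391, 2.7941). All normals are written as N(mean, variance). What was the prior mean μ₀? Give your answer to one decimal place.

The posterior mean is a precision-weighted average: μ_n = (τ₀μ₀ + τ_data·x̄)/(τ₀+τ_data), with τ₀=1/σ₀² and τ_data=n/σ².
Here τ₀ = 1/19.4 = 0.051546 and τ_data = 28/91.4 = 0.306346, so τ_n = 0.357892.
Rearranging for μ₀: μ₀ = (μ_n·τ_n − τ_data·x̄)/τ₀ = (-12.7391·0.357892 − 0.306346·-13.2) / 0.051546 = -0.515455/0.051546 ≈ -10.0.

μ₀ = -10.0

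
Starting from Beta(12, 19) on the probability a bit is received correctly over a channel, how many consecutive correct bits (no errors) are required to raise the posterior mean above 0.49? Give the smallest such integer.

k = 7

After k correct bits and 0 errors the posterior is Beta(12+k, 19), with mean (12+k)/(12+19+k).
Set (12+k)/(31+k) > 0.49 and solve: k > (0.49·31 − 12)/(1 − 0.49) = 6.255.
The smallest integer exceeding 6.255 is 7.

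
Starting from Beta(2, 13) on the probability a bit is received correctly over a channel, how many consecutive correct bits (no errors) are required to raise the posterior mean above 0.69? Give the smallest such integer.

k = 27

After k correct bits and 0 errors the posterior is Beta(2+k, 13), with mean (2+k)/(2+13+k).
Set (2+k)/(15+k) > 0.69 and solve: k > (0.69·15 − 2)/(1 − 0.69) = 26.935.
The smallest integer exceeding 26.935 is 27, and checking k=27: (29)/(42) = 0.6905 > 0.69.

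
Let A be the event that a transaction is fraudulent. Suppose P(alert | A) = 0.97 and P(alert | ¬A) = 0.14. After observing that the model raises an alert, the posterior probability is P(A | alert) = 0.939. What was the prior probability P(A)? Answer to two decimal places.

In odds form, posterior odds = prior odds × likelihood ratio, so prior odds = posterior odds ÷ LR.
Posterior odds = 0.939/(1−0.939) = 15.3934. LR = 0.97/0.14 = 6.9286.
Prior odds = 15.3934/6.9286 = 2.2217, so P(A) = 2.2217/(1+2.2217) ≈ 0.69.

P(A) = 0.69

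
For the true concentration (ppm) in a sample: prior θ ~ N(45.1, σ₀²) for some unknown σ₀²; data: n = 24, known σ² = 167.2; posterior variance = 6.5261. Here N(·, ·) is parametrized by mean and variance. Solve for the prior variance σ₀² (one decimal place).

For the Normal–Normal model with known σ², precisions add: τ_n = τ₀ + n/σ².
So 1/σ₀² = 1/6.5261 − 24/167.2 = 0.153231 − 0.143541 = 0.009690.
Hence σ₀² = 1/0.009690 ≈ 103.2.

σ₀² = 103.2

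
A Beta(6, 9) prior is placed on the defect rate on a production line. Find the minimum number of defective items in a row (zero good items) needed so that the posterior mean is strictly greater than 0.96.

After k defective items and 0 good items the posterior is Beta(6+k, 9), with mean (6+k)/(6+9+k).
Set (6+k)/(15+k) > 0.96 and solve: k > (0.96·15 − 6)/(1 − 0.96) = 210.000.
The smallest integer exceeding 210.000 is 211, and checking k=211: (217)/(226) = 0.9602 > 0.96.

k = 211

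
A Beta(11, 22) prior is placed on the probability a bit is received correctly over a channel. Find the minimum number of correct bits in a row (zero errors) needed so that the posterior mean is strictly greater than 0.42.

k = 5

After k correct bits and 0 errors the posterior is Beta(11+k, 22), with mean (11+k)/(11+22+k).
Set (11+k)/(33+k) > 0.42 and solve: k > (0.42·33 − 11)/(1 − 0.42) = 4.931.
The smallest integer exceeding 4.931 is 5, and checking k=5: (16)/(38) = 0.4211 > 0.42.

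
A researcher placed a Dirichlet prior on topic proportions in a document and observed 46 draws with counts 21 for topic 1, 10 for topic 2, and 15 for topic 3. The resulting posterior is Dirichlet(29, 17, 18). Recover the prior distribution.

Dirichlet(8, 7, 3)

For a Dirichlet(α) prior with multinomial counts c, the posterior is Dirichlet(α + c) componentwise.
Subtract each count from the matching posterior parameter: 29−21=8, 17−10=7, 18−15=3.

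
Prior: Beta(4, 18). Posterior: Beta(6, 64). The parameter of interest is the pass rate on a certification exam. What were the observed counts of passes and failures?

Under Beta–binomial conjugacy the posterior parameters are (a+s, b+f).
So s = 6 − 4 = 2 and f = 64 − 18 = 46.

2 passes and 46 failures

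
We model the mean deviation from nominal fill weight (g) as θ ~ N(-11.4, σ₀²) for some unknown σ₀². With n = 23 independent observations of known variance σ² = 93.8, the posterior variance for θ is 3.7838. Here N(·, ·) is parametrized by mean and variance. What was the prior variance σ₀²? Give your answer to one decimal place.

σ₀² = 52.4

Posterior precision equals prior precision plus data precision: 1/σ_n² = 1/σ₀² + n/σ².
So 1/σ₀² = 1/3.7838 − 23/93.8 = 0.264285 − 0.245203 = 0.019082.
Hence σ₀² = 1/0.019082 ≈ 52.4.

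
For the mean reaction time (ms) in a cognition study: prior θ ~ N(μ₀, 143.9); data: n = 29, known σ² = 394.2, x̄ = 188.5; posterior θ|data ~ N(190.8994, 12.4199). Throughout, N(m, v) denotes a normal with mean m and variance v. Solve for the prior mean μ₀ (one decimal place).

With known observation variance, the Normal–Normal posterior has precision τ_n = τ₀ + n/σ² and mean μ_n = (τ₀μ₀ + (n/σ²)x̄)/τ_n.
Here τ₀ = 1/143.9 = 0.006949 and τ_data = 29/394.2 = 0.073567, so τ_n = 0.080516.
Rearranging for μ₀: μ₀ = (μ_n·τ_n − τ_data·x̄)/τ₀ = (190.8994·0.080516 − 0.073567·188.5) / 0.006949 = 1.503077/0.006949 ≈ 216.3.

μ₀ = 216.3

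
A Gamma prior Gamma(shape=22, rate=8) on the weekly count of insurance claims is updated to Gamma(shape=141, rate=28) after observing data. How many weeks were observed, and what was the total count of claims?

n = 20 weeks with total 119 claims

Gamma–Poisson conjugacy: posterior shape = α + Σxᵢ, posterior rate = β + n.
Matching: Σxᵢ = 141 − 22 = 119 and n = 28 − 8 = 20.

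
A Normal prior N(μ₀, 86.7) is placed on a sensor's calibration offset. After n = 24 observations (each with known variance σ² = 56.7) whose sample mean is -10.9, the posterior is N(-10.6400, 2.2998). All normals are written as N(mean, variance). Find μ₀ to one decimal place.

With known observation variance, the Normal–Normal posterior has precision τ_n = τ₀ + n/σ² and mean μ_n = (τ₀μ₀ + (n/σ²)x̄)/τ_n.
Here τ₀ = 1/86.7 = 0.011534 and τ_data = 24/56.7 = 0.423280, so τ_n = 0.434814.
Rearranging for μ₀: μ₀ = (μ_n·τ_n − τ_data·x̄)/τ₀ = (-10.6400·0.434814 − 0.423280·-10.9) / 0.011534 = -0.012669/0.011534 ≈ -1.1.

μ₀ = -1.1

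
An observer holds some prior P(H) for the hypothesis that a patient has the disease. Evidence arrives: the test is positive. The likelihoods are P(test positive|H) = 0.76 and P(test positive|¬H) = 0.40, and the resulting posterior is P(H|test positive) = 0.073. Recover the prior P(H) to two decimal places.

P(H) = 0.04

In odds form, posterior odds = prior odds × likelihood ratio, so prior odds = posterior odds ÷ LR.
Posterior odds = 0.073/(1−0.073) = 0.0787. LR = 0.76/0.40 = 1.9000.
Prior odds = 0.0787/1.9000 = 0.0414, so P(H) = 0.0414/(1+0.0414) ≈ 0.04.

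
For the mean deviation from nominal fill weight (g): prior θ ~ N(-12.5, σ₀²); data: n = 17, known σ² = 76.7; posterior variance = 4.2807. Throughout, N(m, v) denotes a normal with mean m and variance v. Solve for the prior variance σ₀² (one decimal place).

Posterior precision equals prior precision plus data precision: 1/σ_n² = 1/σ₀² + n/σ².
So 1/σ₀² = 1/4.2807 − 17/76.7 = 0.233607 − 0.221643 = 0.011964.
Hence σ₀² = 1/0.011964 ≈ 83.6.

σ₀² = 83.6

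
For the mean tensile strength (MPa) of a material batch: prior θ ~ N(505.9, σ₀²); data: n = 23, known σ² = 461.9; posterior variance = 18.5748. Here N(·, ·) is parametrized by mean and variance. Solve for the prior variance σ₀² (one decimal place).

σ₀² = 247.4

For the Normal–Normal model with known σ², precisions add: τ_n = τ₀ + n/σ².
So 1/σ₀² = 1/18.5748 − 23/461.9 = 0.053836 − 0.049794 = 0.004042.
Hence σ₀² = 1/0.004042 ≈ 247.4.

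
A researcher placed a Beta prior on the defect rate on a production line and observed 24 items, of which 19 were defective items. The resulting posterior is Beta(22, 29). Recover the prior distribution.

Beta(3, 24)

Beta is conjugate to the binomial likelihood: posterior = Beta(a+s, b+f).
Subtract the data counts: 22−19=3, 29−5=24.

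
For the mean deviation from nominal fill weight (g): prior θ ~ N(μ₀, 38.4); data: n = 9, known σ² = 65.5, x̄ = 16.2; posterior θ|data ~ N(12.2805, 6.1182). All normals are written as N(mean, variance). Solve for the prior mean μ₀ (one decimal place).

μ₀ = -8.4

With known observation variance, the Normal–Normal posterior has precision τ_n = τ₀ + n/σ² and mean μ_n = (τ₀μ₀ + (n/σ²)x̄)/τ_n.
Here τ₀ = 1/38.4 = 0.026042 and τ_data = 9/65.5 = 0.137405, so τ_n = 0.163447.
Rearranging for μ₀: μ₀ = (μ_n·τ_n − τ_data·x̄)/τ₀ = (12.2805·0.163447 − 0.137405·16.2) / 0.026042 = -0.218750/0.026042 ≈ -8.4.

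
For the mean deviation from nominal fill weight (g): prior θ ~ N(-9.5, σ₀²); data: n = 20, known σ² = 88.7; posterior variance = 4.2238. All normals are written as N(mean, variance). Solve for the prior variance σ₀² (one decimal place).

For the Normal–Normal model with known σ², precisions add: τ_n = τ₀ + n/σ².
So 1/σ₀² = 1/4.2238 − 20/88.7 = 0.236754 − 0.225479 = 0.011275.
Hence σ₀² = 1/0.011275 ≈ 88.7.

σ₀² = 88.7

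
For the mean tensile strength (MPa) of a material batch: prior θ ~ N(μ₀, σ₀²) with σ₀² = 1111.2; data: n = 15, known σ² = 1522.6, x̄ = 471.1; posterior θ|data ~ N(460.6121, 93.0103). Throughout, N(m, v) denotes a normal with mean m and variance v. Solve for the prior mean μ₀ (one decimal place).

μ₀ = 345.8

The posterior mean is a precision-weighted average: μ_n = (τ₀μ₀ + τ_data·x̄)/(τ₀+τ_data), with τ₀=1/σ₀² and τ_data=n/σ².
Here τ₀ = 1/1111.2 = 0.000900 and τ_data = 15/1522.6 = 0.009852, so τ_n = 0.010752.
Rearranging for μ₀: μ₀ = (μ_n·τ_n − τ_data·x̄)/τ₀ = (460.6121·0.010752 − 0.009852·471.1) / 0.000900 = 0.311224/0.000900 ≈ 345.8.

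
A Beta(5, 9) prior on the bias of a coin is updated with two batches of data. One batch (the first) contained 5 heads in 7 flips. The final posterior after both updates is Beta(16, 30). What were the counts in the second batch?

Sequential conjugate updates are equivalent to a single update on the pooled data, so total successes = posterior α − prior α and total failures = posterior β − prior β.
Total across both batches: 16−5=11 heads, 30−9=21 tails.
Subtract the first batch: 11−5=6 heads and 21−2=19 tails.

6 heads and 19 tails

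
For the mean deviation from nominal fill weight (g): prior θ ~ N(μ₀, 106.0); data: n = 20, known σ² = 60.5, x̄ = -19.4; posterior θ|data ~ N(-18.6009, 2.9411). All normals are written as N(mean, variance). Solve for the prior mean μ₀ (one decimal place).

The posterior mean is a precision-weighted average: μ_n = (τ₀μ₀ + τ_data·x̄)/(τ₀+τ_data), with τ₀=1/σ₀² and τ_data=n/σ².
Here τ₀ = 1/106.0 = 0.009434 and τ_data = 20/60.5 = 0.330579, so τ_n = 0.340013.
Rearranging for μ₀: μ₀ = (μ_n·τ_n − τ_data·x̄)/τ₀ = (-18.6009·0.340013 − 0.330579·-19.4) / 0.009434 = 0.088685/0.009434 ≈ 9.4.

μ₀ = 9.4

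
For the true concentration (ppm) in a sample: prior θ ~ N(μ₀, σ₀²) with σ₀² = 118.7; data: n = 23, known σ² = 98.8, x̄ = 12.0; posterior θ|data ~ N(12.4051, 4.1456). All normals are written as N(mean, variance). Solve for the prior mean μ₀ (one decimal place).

With known observation variance, the Normal–Normal posterior has precision τ_n = τ₀ + n/σ² and mean μ_n = (τ₀μ₀ + (n/σ²)x̄)/τ_n.
Here τ₀ = 1/118.7 = 0.008425 and τ_data = 23/98.8 = 0.232794, so τ_n = 0.241219.
Rearranging for μ₀: μ₀ = (μ_n·τ_n − τ_data·x̄)/τ₀ = (12.4051·0.241219 − 0.232794·12.0) / 0.008425 = 0.198818/0.008425 ≈ 23.6.

μ₀ = 23.6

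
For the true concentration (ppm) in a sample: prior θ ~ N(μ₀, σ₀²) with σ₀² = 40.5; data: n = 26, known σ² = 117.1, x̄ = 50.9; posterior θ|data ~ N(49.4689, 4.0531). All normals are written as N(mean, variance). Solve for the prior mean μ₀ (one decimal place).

The posterior mean is a precision-weighted average: μ_n = (τ₀μ₀ + τ_data·x̄)/(τ₀+τ_data), with τ₀=1/σ₀² and τ_data=n/σ².
Here τ₀ = 1/40.5 = 0.024691 and τ_data = 26/117.1 = 0.222032, so τ_n = 0.246723.
Rearranging for μ₀: μ₀ = (μ_n·τ_n − τ_data·x̄)/τ₀ = (49.4689·0.246723 − 0.222032·50.9) / 0.024691 = 0.903687/0.024691 ≈ 36.6.

μ₀ = 36.6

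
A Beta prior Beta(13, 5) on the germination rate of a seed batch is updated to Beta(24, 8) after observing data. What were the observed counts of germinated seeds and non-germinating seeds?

11 germinated seeds and 3 non-germinating seeds

A Beta(a, b) prior with s successes and f failures in binomial data gives a Beta(a+s, b+f) posterior.
Match parameters: s=24−13=11, f=8−5=3.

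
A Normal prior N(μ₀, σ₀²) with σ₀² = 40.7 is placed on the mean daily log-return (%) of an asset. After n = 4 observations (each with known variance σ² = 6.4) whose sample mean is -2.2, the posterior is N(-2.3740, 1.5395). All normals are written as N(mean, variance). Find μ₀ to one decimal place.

With known observation variance, the Normal–Normal posterior has precision τ_n = τ₀ + n/σ² and mean μ_n = (τ₀μ₀ + (n/σ²)x̄)/τ_n.
Here τ₀ = 1/40.7 = 0.024570 and τ_data = 4/6.4 = 0.625000, so τ_n = 0.649570.
Rearranging for μ₀: μ₀ = (μ_n·τ_n − τ_data·x̄)/τ₀ = (-2.3740·0.649570 − 0.625000·-2.2) / 0.024570 = -0.167079/0.024570 ≈ -6.8.

μ₀ = -6.8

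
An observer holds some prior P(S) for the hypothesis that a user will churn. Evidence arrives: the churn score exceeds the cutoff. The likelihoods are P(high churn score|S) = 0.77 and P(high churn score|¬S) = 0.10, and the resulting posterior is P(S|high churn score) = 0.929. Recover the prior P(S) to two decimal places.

P(S) = 0.63

In odds form, posterior odds = prior odds × likelihood ratio, so prior odds = posterior odds ÷ LR.
Posterior odds = 0.929/(1−0.929) = 13.0845. LR = 0.77/0.10 = 7.7000.
Prior odds = 13.0845/7.7000 = 1.6993, so P(S) = 1.6993/(1+1.6993) ≈ 0.63.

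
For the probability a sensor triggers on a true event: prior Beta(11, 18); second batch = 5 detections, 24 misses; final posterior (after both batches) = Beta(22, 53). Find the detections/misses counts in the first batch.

Because Beta–binomial updating is additive in the counts, the combined data contributed (α_post−α_prior, β_post−β_prior) successes and failures.
Total across both batches: 22−11=11 detections, 53−18=35 misses.
Subtract the second batch: 11−5=6 detections and 35−24=11 misses.

6 detections and 11 misses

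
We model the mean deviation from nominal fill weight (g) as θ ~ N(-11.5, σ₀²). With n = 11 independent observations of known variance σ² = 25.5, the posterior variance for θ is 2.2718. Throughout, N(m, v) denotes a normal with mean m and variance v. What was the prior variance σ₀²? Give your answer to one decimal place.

For the Normal–Normal model with known σ², precisions add: τ_n = τ₀ + n/σ².
So 1/σ₀² = 1/2.2718 − 11/25.5 = 0.440180 − 0.431373 = 0.008807.
Hence σ₀² = 1/0.008807 ≈ 113.5.

σ₀² = 113.5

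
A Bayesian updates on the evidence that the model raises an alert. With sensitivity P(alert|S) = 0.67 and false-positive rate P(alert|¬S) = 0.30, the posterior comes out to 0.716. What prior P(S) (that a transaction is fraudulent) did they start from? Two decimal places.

P(S) = 0.53

In odds form, posterior odds = prior odds × likelihood ratio, so prior odds = posterior odds ÷ LR.
Posterior odds = 0.716/(1−0.716) = 2.5211. LR = 0.67/0.30 = 2.2333.
Prior odds = 2.5211/2.2333 = 1.1289, so P(S) = 1.1289/(1+1.1289) ≈ 0.53.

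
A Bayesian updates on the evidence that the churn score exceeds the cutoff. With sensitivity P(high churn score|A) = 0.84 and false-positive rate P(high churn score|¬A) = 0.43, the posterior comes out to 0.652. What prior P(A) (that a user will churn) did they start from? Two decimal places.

In odds form, posterior odds = prior odds × likelihood ratio, so prior odds = posterior odds ÷ LR.
Posterior odds = 0.652/(1−0.652) = 1.8736. LR = 0.84/0.43 = 1.9535.
Prior odds = 1.8736/1.9535 = 0.9591, so P(A) = 0.9591/(1+0.9591) ≈ 0.49.

P(A) = 0.49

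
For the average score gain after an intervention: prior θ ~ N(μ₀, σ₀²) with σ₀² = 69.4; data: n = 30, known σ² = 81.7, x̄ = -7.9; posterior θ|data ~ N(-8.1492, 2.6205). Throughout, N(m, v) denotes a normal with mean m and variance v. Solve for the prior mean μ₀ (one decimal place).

With known observation variance, the Normal–Normal posterior has precision τ_n = τ₀ + n/σ² and mean μ_n = (τ₀μ₀ + (n/σ²)x̄)/τ_n.
Here τ₀ = 1/69.4 = 0.014409 and τ_data = 30/81.7 = 0.367197, so τ_n = 0.381606.
Rearranging for μ₀: μ₀ = (μ_n·τ_n − τ_data·x̄)/τ₀ = (-8.1492·0.381606 − 0.367197·-7.9) / 0.014409 = -0.208927/0.014409 ≈ -14.5.

μ₀ = -14.5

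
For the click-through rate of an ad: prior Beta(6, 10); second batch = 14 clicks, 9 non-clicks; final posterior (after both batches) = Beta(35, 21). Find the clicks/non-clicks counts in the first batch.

15 clicks and 2 non-clicks

Sequential conjugate updates are equivalent to a single update on the pooled data, so total successes = posterior α − prior α and total failures = posterior β − prior β.
Total across both batches: 35−6=29 clicks, 21−10=11 non-clicks.
Subtract the second batch: 29−14=15 clicks and 11−9=2 non-clicks.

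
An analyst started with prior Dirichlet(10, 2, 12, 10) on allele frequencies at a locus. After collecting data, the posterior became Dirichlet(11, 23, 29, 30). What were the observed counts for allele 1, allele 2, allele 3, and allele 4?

For a Dirichlet(α) prior with multinomial counts c, the posterior is Dirichlet(α + c) componentwise.
Counts are posterior − prior componentwise: 11−10=1, 23−2=21, 29−12=17, 30−10=20.

counts (1, 21, 17, 20)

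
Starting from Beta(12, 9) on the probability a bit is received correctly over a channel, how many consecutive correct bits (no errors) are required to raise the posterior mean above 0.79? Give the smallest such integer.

After k correct bits and 0 errors the posterior is Beta(12+k, 9), with mean (12+k)/(12+9+k).
Set (12+k)/(21+k) > 0.79 and solve: k > (0.79·21 − 12)/(1 − 0.79) = 21.857.
The smallest integer exceeding 21.857 is 22, and checking k=22: (34)/(43) = 0.7907 > 0.79.

k = 22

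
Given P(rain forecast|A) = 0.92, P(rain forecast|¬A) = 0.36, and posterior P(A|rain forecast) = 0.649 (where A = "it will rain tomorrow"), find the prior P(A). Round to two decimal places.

P(A) = 0.42

In odds form, posterior odds = prior odds × likelihood ratio, so prior odds = posterior odds ÷ LR.
Posterior odds = 0.649/(1−0.649) = 1.8490. LR = 0.92/0.36 = 2.5556.
Prior odds = 1.8490/2.5556 = 0.7235, so P(A) = 0.7235/(1+0.7235) ≈ 0.42.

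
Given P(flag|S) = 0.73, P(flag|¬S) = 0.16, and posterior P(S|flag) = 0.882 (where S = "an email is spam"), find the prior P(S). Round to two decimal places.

P(S) = 0.62

In odds form, posterior odds = prior odds × likelihood ratio, so prior odds = posterior odds ÷ LR.
Posterior odds = 0.882/(1−0.882) = 7.4746. LR = 0.73/0.16 = 4.5625.
Prior odds = 7.4746/4.5625 = 1.6383, so P(S) = 1.6383/(1+1.6383) ≈ 0.62.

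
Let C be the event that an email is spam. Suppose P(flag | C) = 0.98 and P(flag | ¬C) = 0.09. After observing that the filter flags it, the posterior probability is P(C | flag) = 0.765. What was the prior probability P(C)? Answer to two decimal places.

P(C) = 0.23

In odds form, posterior odds = prior odds × likelihood ratio, so prior odds = posterior odds ÷ LR.
Posterior odds = 0.765/(1−0.765) = 3.2553. LR = 0.98/0.09 = 10.8889.
Prior odds = 3.2553/10.8889 = 0.2990, so P(C) = 0.2990/(1+0.2990) ≈ 0.23.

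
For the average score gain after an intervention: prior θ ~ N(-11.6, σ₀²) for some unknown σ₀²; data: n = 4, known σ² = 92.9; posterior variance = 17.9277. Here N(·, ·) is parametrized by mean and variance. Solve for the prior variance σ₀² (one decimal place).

σ₀² = 78.6

Posterior precision equals prior precision plus data precision: 1/σ_n² = 1/σ₀² + n/σ².
So 1/σ₀² = 1/17.9277 − 4/92.9 = 0.055780 − 0.043057 = 0.012723.
Hence σ₀² = 1/0.012723 ≈ 78.6.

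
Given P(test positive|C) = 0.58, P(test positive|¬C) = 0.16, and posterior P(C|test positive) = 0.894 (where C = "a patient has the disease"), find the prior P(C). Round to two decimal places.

P(C) = 0.70

In odds form, posterior odds = prior odds × likelihood ratio, so prior odds = posterior odds ÷ LR.
Posterior odds = 0.894/(1−0.894) = 8.4340. LR = 0.58/0.16 = 3.6250.
Prior odds = 8.4340/3.6250 = 2.3266, so P(C) = 2.3266/(1+2.3266) ≈ 0.70.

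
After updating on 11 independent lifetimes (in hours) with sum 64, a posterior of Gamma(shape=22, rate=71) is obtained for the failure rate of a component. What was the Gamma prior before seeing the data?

Gamma–exponential conjugacy: posterior shape = α + n, posterior rate = β + Σtᵢ.
So α = 22 − 11 = 11 and β = 71 − 64 = 7.

Gamma(shape=11, rate=7)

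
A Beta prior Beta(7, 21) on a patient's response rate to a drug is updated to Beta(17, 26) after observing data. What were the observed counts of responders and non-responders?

10 responders and 5 non-responders

Beta is conjugate to the binomial likelihood: posterior = Beta(a+s, b+f).
So s = 17 − 7 = 10 and f = 26 − 21 = 5.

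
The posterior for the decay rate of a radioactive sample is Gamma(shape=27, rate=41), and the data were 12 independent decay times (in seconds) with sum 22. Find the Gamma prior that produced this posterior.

For an exponential likelihood with a Gamma(α, β) prior on the rate, n observations with total T give posterior Gamma(α+n, β+T).
So α = 27 − 12 = 15 and β = 41 − 22 = 19.

Gamma(shape=15, rate=19)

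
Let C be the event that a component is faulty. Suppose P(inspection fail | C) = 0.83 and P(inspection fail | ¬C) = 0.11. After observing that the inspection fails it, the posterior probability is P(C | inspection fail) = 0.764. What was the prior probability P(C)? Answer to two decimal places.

P(C) = 0.30

Bayes' rule in odds form gives O(C|E) = O(C)·[P(E|C)/P(E|¬C)], hence O(C) = O(C|E)/LR.
Posterior odds = 0.764/(1−0.764) = 3.2373. LR = 0.83/0.11 = 7.5455.
Prior odds = 3.2373/7.5455 = 0.4290, so P(C) = 0.4290/(1+0.4290) ≈ 0.30.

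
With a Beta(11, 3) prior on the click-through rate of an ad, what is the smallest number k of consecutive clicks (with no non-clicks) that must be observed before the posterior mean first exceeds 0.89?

k = 14

After k clicks and 0 non-clicks the posterior is Beta(11+k, 3), with mean (11+k)/(11+3+k).
Set (11+k)/(14+k) > 0.89 and solve: k > (0.89·14 − 11)/(1 − 0.89) = 13.273.
The smallest integer exceeding 13.273 is 14, and checking k=14: (25)/(28) = 0.8929 > 0.89.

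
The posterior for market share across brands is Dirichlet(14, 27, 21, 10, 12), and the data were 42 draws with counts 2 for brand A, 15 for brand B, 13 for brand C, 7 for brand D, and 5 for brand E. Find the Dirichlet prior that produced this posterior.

Dirichlet(12, 12, 8, 3, 7)

For a Dirichlet(α) prior with multinomial counts c, the posterior is Dirichlet(α + c) componentwise.
Subtract each count from the matching posterior parameter: 14−2=12, 27−15=12, 21−13=8, 10−7=3, 12−5=7.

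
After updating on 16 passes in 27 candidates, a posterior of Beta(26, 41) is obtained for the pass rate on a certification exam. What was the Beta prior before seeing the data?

Beta(10, 30)

Beta is conjugate to the binomial likelihood: posterior = Beta(a+s, b+f).
Subtract the data counts: 26−16=10, 41−11=30.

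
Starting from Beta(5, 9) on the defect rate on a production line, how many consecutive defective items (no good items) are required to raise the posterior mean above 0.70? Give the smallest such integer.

k = 17

After k defective items and 0 good items the posterior is Beta(5+k, 9), with mean (5+k)/(5+9+k).
Set (5+k)/(14+k) > 0.70 and solve: k > (0.70·14 − 5)/(1 − 0.70) = 16.000.
The smallest integer exceeding 16.000 is 17, and checking k=17: (22)/(31) = 0.7097 > 0.70.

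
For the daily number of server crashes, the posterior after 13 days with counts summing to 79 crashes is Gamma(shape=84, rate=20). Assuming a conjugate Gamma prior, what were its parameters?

Gamma(shape=5, rate=7)

A Gamma(α, β) prior (rate parametrization) on a Poisson rate with n observations summing to S gives posterior Gamma(α+S, β+n).
So α = 84 − 79 = 5 and β = 20 − 13 = 7.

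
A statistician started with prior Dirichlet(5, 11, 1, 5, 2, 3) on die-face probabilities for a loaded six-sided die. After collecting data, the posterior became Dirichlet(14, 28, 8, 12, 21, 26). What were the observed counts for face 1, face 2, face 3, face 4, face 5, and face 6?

counts (9, 17, 7, 7, 19, 23)

For a Dirichlet(α) prior with multinomial counts c, the posterior is Dirichlet(α + c) componentwise.
Counts are posterior − prior componentwise: 14−5=9, 28−11=17, 8−1=7, 12−5=7, 21−2=19, 26−3=23.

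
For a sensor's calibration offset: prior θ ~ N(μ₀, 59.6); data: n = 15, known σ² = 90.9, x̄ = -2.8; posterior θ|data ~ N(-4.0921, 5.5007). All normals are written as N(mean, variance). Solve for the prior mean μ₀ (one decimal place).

With known observation variance, the Normal–Normal posterior has precision τ_n = τ₀ + n/σ² and mean μ_n = (τ₀μ₀ + (n/σ²)x̄)/τ_n.
Here τ₀ = 1/59.6 = 0.016779 and τ_data = 15/90.9 = 0.165017, so τ_n = 0.181796.
Rearranging for μ₀: μ₀ = (μ_n·τ_n − τ_data·x̄)/τ₀ = (-4.0921·0.181796 − 0.165017·-2.8) / 0.016779 = -0.281880/0.016779 ≈ -16.8.

μ₀ = -16.8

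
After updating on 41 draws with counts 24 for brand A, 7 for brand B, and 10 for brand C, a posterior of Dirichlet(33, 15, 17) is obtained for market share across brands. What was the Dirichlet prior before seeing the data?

For a Dirichlet(α) prior with multinomial counts c, the posterior is Dirichlet(α + c) componentwise.
Subtract each count from the matching posterior parameter: 33−24=9, 15−7=8, 17−10=7.

Dirichlet(9, 8, 7)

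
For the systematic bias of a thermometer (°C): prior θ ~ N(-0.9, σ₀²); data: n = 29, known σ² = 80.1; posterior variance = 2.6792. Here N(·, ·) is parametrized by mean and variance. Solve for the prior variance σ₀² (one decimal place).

For the Normal–Normal model with known σ², precisions add: τ_n = τ₀ + n/σ².
So 1/σ₀² = 1/2.6792 − 29/80.1 = 0.373246 − 0.362047 = 0.011199.
Hence σ₀² = 1/0.011199 ≈ 89.3.

σ₀² = 89.3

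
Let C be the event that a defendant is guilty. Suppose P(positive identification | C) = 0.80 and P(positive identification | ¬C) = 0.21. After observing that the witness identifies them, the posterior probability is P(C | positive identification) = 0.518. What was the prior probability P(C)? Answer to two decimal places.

P(C) = 0.22

Bayes' rule in odds form gives O(C|E) = O(C)·[P(E|C)/P(E|¬C)], hence O(C) = O(C|E)/LR.
Posterior odds = 0.518/(1−0.518) = 1.0747. LR = 0.80/0.21 = 3.8095.
Prior odds = 1.0747/3.8095 = 0.2821, so P(C) = 0.2821/(1+0.2821) ≈ 0.22.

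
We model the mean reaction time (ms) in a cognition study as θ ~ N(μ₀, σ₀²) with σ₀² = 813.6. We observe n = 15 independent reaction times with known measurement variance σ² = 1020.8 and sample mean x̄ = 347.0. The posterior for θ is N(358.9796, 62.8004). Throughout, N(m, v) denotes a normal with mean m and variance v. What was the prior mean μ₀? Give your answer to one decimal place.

μ₀ = 502.2

The posterior mean is a precision-weighted average: μ_n = (τ₀μ₀ + τ_data·x̄)/(τ₀+τ_data), with τ₀=1/σ₀² and τ_data=n/σ².
Here τ₀ = 1/813.6 = 0.001229 and τ_data = 15/1020.8 = 0.014694, so τ_n = 0.015923.
Rearranging for μ₀: μ₀ = (μ_n·τ_n − τ_data·x̄)/τ₀ = (358.9796·0.015923 − 0.014694·347.0) / 0.001229 = 0.617214/0.001229 ≈ 502.2.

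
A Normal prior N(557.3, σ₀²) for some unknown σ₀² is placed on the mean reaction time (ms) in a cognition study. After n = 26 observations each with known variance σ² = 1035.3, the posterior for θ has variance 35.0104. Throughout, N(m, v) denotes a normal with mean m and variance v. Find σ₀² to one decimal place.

σ₀² = 289.9

For the Normal–Normal model with known σ², precisions add: τ_n = τ₀ + n/σ².
So 1/σ₀² = 1/35.0104 − 26/1035.3 = 0.028563 − 0.025113 = 0.003450.
Hence σ₀² = 1/0.003450 ≈ 289.9.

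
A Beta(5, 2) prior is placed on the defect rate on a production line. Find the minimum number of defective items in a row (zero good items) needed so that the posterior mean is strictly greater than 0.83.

k = 5

After k defective items and 0 good items the posterior is Beta(5+k, 2), with mean (5+k)/(5+2+k).
Set (5+k)/(7+k) > 0.83 and solve: k > (0.83·7 − 5)/(1 − 0.83) = 4.765.
The smallest integer exceeding 4.765 is 5, and checking k=5: (10)/(12) = 0.8333 > 0.83.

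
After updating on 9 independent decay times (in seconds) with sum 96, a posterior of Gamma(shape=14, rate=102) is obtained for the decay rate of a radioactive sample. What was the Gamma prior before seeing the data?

Gamma(shape=5, rate=6)

Gamma–exponential conjugacy: posterior shape = α + n, posterior rate = β + Σtᵢ.
So α = 14 − 9 = 5 and β = 102 − 96 = 6.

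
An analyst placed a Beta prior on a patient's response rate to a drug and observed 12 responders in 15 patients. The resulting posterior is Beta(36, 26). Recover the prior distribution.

Beta is conjugate to the binomial likelihood: posterior = Beta(a+s, b+f).
So a = 36 − 12 = 24 and b = 26 − 3 = 23.

Beta(24, 23)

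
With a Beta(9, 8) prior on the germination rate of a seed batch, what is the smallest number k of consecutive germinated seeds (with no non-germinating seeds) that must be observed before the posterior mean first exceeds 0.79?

k = 22

After k germinated seeds and 0 non-germinating seeds the posterior is Beta(9+k, 8), with mean (9+k)/(9+8+k).
Set (9+k)/(17+k) > 0.79 and solve: k > (0.79·17 − 9)/(1 − 0.79) = 21.095.
The smallest integer exceeding 21.095 is 22.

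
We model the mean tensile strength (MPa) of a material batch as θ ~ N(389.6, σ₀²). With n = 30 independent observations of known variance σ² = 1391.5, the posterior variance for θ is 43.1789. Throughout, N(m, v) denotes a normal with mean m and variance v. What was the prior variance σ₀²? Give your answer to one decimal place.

σ₀² = 625.0

Posterior precision equals prior precision plus data precision: 1/σ_n² = 1/σ₀² + n/σ².
So 1/σ₀² = 1/43.1789 − 30/1391.5 = 0.023159 − 0.021559 = 0.001600.
Hence σ₀² = 1/0.001600 ≈ 625.0.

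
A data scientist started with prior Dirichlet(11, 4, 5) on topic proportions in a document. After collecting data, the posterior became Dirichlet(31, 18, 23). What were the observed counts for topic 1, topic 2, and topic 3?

For a Dirichlet(α) prior with multinomial counts c, the posterior is Dirichlet(α + c) componentwise.
Counts are posterior − prior componentwise: 31−11=20, 18−4=14, 23−5=18.

counts (20, 14, 18)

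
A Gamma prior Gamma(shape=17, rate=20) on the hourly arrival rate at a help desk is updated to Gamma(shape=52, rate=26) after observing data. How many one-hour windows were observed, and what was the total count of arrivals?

A Gamma(α, β) prior (rate parametrization) on a Poisson rate with n observations summing to S gives posterior Gamma(α+S, β+n).
Matching: Σxᵢ = 52 − 17 = 35 and n = 26 − 20 = 6.

n = 6 one-hour windows with total 35 arrivals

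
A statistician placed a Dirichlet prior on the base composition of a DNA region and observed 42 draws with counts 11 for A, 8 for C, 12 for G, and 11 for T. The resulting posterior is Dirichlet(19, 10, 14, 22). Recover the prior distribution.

Dirichlet(8, 2, 2, 11)

For a Dirichlet(α) prior with multinomial counts c, the posterior is Dirichlet(α + c) componentwise.
Subtract each count from the matching posterior parameter: 19−11=8, 10−8=2, 14−12=2, 22−11=11.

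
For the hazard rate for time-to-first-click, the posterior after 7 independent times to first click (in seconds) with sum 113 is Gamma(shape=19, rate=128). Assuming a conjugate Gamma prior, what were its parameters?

Gamma–exponential conjugacy: posterior shape = α + n, posterior rate = β + Σtᵢ.
So α = 19 − 7 = 12 and β = 128 − 113 = 15.

Gamma(shape=12, rate=15)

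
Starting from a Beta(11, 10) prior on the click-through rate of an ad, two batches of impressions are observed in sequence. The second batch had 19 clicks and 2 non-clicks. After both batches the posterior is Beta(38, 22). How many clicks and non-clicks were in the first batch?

8 clicks and 10 non-clicks

Sequential conjugate updates are equivalent to a single update on the pooled data, so total successes = posterior α − prior α and total failures = posterior β − prior β.
Total across both batches: 38−11=27 clicks, 22−10=12 non-clicks.
Subtract the second batch: 27−19=8 clicks and 12−2=10 non-clicks.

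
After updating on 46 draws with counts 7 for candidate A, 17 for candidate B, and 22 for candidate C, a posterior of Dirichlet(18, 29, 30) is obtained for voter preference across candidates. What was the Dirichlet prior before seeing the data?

Dirichlet(11, 12, 8)

For a Dirichlet(α) prior with multinomial counts c, the posterior is Dirichlet(α + c) componentwise.
Subtract each count from the matching posterior parameter: 18−7=11, 29−17=12, 30−22=8.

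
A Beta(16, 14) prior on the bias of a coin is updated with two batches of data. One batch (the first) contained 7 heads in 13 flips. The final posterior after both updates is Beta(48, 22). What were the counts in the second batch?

25 heads and 2 tails

Sequential conjugate updates are equivalent to a single update on the pooled data, so total successes = posterior α − prior α and total failures = posterior β − prior β.
Total across both batches: 48−16=32 heads, 22−14=8 tails.
Subtract the first batch: 32−7=25 heads and 8−6=2 tails.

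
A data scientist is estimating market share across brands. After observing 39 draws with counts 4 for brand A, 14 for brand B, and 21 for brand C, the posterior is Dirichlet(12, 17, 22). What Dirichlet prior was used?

Dirichlet(8, 3, 1)

For a Dirichlet(α) prior with multinomial counts c, the posterior is Dirichlet(α + c) componentwise.
Subtract each count from the matching posterior parameter: 12−4=8, 17−14=3, 22−21=1.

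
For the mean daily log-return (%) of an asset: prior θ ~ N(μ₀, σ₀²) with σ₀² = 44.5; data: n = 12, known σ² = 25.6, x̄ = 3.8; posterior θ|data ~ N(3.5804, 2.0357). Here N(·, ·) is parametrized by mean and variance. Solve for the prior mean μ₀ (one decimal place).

μ₀ = -1.0

With known observation variance, the Normal–Normal posterior has precision τ_n = τ₀ + n/σ² and mean μ_n = (τ₀μ₀ + (n/σ²)x̄)/τ_n.
Here τ₀ = 1/44.5 = 0.022472 and τ_data = 12/25.6 = 0.468750, so τ_n = 0.491222.
Rearranging for μ₀: μ₀ = (μ_n·τ_n − τ_data·x̄)/τ₀ = (3.5804·0.491222 − 0.468750·3.8) / 0.022472 = -0.022479/0.022472 ≈ -1.0.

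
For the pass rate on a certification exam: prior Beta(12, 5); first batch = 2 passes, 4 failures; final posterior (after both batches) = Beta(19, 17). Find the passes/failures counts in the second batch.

5 passes and 8 failures

Sequential conjugate updates are equivalent to a single update on the pooled data, so total successes = posterior α − prior α and total failures = posterior β − prior β.
Total across both batches: 19−12=7 passes, 17−5=12 failures.
Subtract the first batch: 7−2=5 passes and 12−4=8 failures.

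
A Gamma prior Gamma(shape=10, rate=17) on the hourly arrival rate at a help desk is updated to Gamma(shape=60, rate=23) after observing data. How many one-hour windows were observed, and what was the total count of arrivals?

Gamma–Poisson conjugacy: posterior shape = α + Σxᵢ, posterior rate = β + n.
Matching: Σxᵢ = 60 − 10 = 50 and n = 23 − 17 = 6.

n = 6 one-hour windows with total 50 arrivals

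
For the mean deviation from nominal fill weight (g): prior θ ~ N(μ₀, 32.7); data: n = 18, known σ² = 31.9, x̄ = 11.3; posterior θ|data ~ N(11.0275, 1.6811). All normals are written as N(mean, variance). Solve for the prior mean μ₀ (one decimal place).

With known observation variance, the Normal–Normal posterior has precision τ_n = τ₀ + n/σ² and mean μ_n = (τ₀μ₀ + (n/σ²)x̄)/τ_n.
Here τ₀ = 1/32.7 = 0.030581 and τ_data = 18/31.9 = 0.564263, so τ_n = 0.594844.
Rearranging for μ₀: μ₀ = (μ_n·τ_n − τ_data·x̄)/τ₀ = (11.0275·0.594844 − 0.564263·11.3) / 0.030581 = 0.183470/0.030581 ≈ 6.0.

μ₀ = 6.0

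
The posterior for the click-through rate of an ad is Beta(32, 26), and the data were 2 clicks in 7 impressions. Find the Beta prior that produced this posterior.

Beta is conjugate to the binomial likelihood: posterior = Beta(a+s, b+f).
So a = 32 − 2 = 30 and b = 26 − 5 = 21.

Beta(30, 21)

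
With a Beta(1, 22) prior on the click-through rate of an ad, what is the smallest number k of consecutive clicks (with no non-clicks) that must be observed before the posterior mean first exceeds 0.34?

k = 11

After k clicks and 0 non-clicks the posterior is Beta(1+k, 22), with mean (1+k)/(1+22+k).
Set (1+k)/(23+k) > 0.34 and solve: k > (0.34·23 − 1)/(1 − 0.34) = 10.333.
The smallest integer exceeding 10.333 is 11.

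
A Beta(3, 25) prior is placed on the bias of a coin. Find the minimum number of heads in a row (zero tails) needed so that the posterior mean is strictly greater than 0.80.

After k heads and 0 tails the posterior is Beta(3+k, 25), with mean (3+k)/(3+25+k).
Set (3+k)/(28+k) > 0.80 and solve: k > (0.80·28 − 3)/(1 − 0.80) = 97.000.
The smallest integer exceeding 97.000 is 98, and checking k=98: (101)/(126) = 0.8016 > 0.80.

k = 98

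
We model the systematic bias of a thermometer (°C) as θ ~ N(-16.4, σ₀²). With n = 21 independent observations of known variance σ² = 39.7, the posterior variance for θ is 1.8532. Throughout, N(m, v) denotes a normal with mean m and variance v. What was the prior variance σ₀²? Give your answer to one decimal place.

For the Normal–Normal model with known σ², precisions add: τ_n = τ₀ + n/σ².
So 1/σ₀² = 1/1.8532 − 21/39.7 = 0.539607 − 0.528967 = 0.010640.
Hence σ₀² = 1/0.010640 ≈ 94.0.

σ₀² = 94.0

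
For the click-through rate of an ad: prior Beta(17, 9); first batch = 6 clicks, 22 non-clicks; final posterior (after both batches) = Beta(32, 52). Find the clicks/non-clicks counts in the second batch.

9 clicks and 21 non-clicks

Sequential conjugate updates are equivalent to a single update on the pooled data, so total successes = posterior α − prior α and total failures = posterior β − prior β.
Total across both batches: 32−17=15 clicks, 52−9=43 non-clicks.
Subtract the first batch: 15−6=9 clicks and 43−22=21 non-clicks.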